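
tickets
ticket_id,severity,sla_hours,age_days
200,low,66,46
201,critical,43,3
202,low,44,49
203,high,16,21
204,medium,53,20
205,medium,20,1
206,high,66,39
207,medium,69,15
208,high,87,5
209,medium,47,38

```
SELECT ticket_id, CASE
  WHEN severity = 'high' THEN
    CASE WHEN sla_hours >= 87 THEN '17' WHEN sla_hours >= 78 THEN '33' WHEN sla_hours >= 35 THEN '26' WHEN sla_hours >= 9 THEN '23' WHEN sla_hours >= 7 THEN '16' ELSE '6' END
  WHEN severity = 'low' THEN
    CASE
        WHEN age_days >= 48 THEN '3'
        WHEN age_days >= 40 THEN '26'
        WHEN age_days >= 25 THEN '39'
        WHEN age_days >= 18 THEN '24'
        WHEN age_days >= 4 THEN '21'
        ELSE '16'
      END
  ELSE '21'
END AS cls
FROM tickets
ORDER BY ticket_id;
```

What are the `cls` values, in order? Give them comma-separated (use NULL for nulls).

ticket_id=200: severity='low' → inner[age_days >= 40] → 26
ticket_id=201: severity='critical' → outer ELSE → 21
ticket_id=202: severity='low' → inner[age_days >= 48] → 3
ticket_id=203: severity='high' → inner[sla_hours >= 9] → 23
ticket_id=204: severity='medium' → outer ELSE → 21
ticket_id=205: severity='medium' → outer ELSE → 21
ticket_id=206: severity='high' → inner[sla_hours >= 35] → 26
ticket_id=207: severity='medium' → outer ELSE → 21
ticket_id=208: severity='high' → inner[sla_hours >= 87] → 17
ticket_id=209: severity='medium' → outer ELSE → 21

26, 21, 3, 23, 21, 21, 26, 21, 17, 21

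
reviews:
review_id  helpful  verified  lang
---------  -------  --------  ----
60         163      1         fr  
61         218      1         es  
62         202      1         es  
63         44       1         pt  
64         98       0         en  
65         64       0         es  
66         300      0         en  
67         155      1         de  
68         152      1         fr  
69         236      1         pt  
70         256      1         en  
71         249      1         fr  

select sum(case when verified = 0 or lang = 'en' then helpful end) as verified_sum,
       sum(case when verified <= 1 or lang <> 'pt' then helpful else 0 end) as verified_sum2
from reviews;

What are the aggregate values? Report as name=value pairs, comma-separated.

[verified_sum: verified = 0 or lang = 'en']
review_id=60: ✗
review_id=61: ✗
review_id=62: ✗
review_id=63: ✗
review_id=64: ✓ → 98
review_id=65: ✓ → 64
review_id=66: ✓ → 300
review_id=67: ✗
review_id=68: ✗
review_id=69: ✗
review_id=70: ✓ → 256
review_id=71: ✗
verified_sum = 98 + 64 + 300 + 256 = 718
—
[verified_sum2: verified <= 1 or lang <> 'pt']
review_id=60: ✓ → 163
review_id=61: ✓ → 218
review_id=62: ✓ → 202
review_id=63: ✓ → 44
review_id=64: ✓ → 98
review_id=65: ✓ → 64
review_id=66: ✓ → 300
review_id=67: ✓ → 155
review_id=68: ✓ → 152
review_id=69: ✓ → 236
review_id=70: ✓ → 256
review_id=71: ✓ → 249
verified_sum2 = 163 + 218 + 202 + 44 + 98 + 64 + 300 + 155 + 152 + 236 + 256 + 249 = 2137

verified_sum=718, verified_sum2=2137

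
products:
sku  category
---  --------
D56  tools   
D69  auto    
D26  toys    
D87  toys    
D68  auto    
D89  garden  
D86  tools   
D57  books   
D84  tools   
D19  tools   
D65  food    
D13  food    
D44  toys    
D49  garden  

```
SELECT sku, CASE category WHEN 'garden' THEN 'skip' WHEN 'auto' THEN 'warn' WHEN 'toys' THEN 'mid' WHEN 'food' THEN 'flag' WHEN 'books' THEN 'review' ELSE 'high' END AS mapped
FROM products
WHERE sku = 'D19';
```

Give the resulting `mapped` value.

sku = D19: category=tools.
category='garden' → false
category='auto' → false
category='toys' → false
category='food' → false
category='books' → false
No prior WHEN matched → ELSE → high

high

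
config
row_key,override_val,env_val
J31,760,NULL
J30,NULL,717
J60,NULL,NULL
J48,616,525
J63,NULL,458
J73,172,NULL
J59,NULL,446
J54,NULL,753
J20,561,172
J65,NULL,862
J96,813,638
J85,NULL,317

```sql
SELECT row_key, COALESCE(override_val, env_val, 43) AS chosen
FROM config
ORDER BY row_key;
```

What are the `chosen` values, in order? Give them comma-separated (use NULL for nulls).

row_key=J20: override_val=561 → 561
row_key=J30: override_val=NULL, env_val=717 → 717
row_key=J31: override_val=760 → 760
row_key=J48: override_val=616 → 616
row_key=J54: override_val=NULL, env_val=753 → 753
row_key=J59: override_val=NULL, env_val=446 → 446
row_key=J60: override_val=NULL, env_val=NULL, → literal 43 → 43
row_key=J63: override_val=NULL, env_val=458 → 458
row_key=J65: override_val=NULL, env_val=862 → 862
row_key=J73: override_val=172 → 172
row_key=J85: override_val=NULL, env_val=317 → 317
row_key=J96: override_val=813 → 813

561, 717, 760, 616, 753, 446, 43, 458, 862, 172, 317, 813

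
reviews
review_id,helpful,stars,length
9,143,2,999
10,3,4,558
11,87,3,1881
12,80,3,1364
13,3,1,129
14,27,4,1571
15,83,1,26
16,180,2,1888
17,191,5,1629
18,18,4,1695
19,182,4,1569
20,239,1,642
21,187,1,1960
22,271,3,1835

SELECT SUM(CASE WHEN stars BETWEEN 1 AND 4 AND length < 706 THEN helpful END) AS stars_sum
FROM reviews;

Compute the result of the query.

review_id=9: ✗
review_id=10: ✓ → 3
review_id=11: ✗
review_id=12: ✗
review_id=13: ✓ → 3
review_id=14: ✗
review_id=15: ✓ → 83
review_id=16: ✗
review_id=17: ✗
review_id=18: ✗
review_id=19: ✗
review_id=20: ✓ → 239
review_id=21: ✗
review_id=22: ✗
stars_sum = 3 + 3 + 83 + 239 = 328

328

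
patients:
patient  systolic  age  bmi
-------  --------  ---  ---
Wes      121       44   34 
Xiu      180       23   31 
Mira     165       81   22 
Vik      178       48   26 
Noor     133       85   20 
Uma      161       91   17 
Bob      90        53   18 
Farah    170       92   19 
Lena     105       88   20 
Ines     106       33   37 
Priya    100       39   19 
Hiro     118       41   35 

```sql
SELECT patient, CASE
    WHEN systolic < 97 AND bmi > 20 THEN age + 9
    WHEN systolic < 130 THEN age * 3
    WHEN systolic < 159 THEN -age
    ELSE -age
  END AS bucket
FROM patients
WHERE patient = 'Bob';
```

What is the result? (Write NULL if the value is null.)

159

patient = Bob: systolic=90, age=53, bmi=18.
systolic < 97 AND bmi > 20 → false
systolic < 130 → true → 159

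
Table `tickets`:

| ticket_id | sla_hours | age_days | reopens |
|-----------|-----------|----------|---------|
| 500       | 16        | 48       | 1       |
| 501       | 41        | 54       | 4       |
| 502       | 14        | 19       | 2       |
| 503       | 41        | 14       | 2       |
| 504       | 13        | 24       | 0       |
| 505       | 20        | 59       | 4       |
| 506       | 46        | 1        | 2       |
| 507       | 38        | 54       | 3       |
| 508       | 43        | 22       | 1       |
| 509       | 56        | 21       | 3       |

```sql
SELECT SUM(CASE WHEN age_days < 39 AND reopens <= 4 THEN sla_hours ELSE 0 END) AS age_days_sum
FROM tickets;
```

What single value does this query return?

213

ticket_id=500: ✗
ticket_id=501: ✗
ticket_id=502: ✓ → 14
ticket_id=503: ✓ → 41
ticket_id=504: ✓ → 13
ticket_id=505: ✗
ticket_id=506: ✓ → 46
ticket_id=507: ✗
ticket_id=508: ✓ → 43
ticket_id=509: ✓ → 56
age_days_sum = 14 + 41 + 13 + 46 + 43 + 56 = 213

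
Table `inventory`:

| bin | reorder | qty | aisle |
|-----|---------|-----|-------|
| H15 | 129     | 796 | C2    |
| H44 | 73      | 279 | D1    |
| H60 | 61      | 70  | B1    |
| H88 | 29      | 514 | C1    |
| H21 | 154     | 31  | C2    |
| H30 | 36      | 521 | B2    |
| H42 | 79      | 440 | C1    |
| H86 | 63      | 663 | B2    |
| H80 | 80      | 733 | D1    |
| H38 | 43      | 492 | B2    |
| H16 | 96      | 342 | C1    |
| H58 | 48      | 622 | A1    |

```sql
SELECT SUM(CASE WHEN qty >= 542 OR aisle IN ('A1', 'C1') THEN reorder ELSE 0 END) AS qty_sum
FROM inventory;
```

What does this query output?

524

bin=H15: ✓ → 129
bin=H44: ✗
bin=H60: ✗
bin=H88: ✓ → 29
bin=H21: ✗
bin=H30: ✗
bin=H42: ✓ → 79
bin=H86: ✓ → 63
bin=H80: ✓ → 80
bin=H38: ✗
bin=H16: ✓ → 96
bin=H58: ✓ → 48
qty_sum = 129 + 29 + 79 + 63 + 80 + 96 + 48 = 524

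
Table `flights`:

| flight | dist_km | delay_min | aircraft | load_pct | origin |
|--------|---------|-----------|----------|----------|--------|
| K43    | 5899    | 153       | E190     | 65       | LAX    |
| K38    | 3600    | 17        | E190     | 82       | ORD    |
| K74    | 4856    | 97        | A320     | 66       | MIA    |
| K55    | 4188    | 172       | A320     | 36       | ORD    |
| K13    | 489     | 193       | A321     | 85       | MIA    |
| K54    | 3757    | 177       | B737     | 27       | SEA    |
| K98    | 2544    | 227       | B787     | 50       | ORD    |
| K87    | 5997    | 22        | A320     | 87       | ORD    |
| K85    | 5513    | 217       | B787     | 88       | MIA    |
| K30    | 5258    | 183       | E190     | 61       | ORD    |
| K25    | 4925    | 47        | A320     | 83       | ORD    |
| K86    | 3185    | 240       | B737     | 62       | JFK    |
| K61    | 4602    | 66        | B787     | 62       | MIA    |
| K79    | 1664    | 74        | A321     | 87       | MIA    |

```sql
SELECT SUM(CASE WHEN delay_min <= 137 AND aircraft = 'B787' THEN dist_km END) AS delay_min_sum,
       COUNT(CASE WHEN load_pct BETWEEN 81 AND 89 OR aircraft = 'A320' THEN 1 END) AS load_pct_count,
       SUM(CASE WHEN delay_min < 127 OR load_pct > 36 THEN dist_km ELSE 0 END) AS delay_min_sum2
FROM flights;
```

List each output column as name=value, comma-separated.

[delay_min_sum: delay_min <= 137 AND aircraft = 'B787']
flight=K43: ✗
flight=K38: ✗
flight=K74: ✗
flight=K55: ✗
flight=K13: ✗
flight=K54: ✗
flight=K98: ✗
flight=K87: ✗
flight=K85: ✗
flight=K30: ✗
flight=K25: ✗
flight=K86: ✗
flight=K61: ✓ → 4602
flight=K79: ✗
delay_min_sum = 4602
—
[load_pct_count: load_pct BETWEEN 81 AND 89 OR aircraft = 'A320']
flight=K43: ✗
flight=K38: ✓ → 1
flight=K74: ✓ → 1
flight=K55: ✓ → 1
flight=K13: ✓ → 1
flight=K54: ✗
flight=K98: ✗
flight=K87: ✓ → 1
flight=K85: ✓ → 1
flight=K30: ✗
flight=K25: ✓ → 1
flight=K86: ✗
flight=K61: ✗
flight=K79: ✓ → 1
load_pct_count = COUNT(1, 1, 1, 1, 1, 1, 1, 1) = 8
—
[delay_min_sum2: delay_min < 127 OR load_pct > 36]
flight=K43: ✓ → 5899
flight=K38: ✓ → 3600
flight=K74: ✓ → 4856
flight=K55: ✗
flight=K13: ✓ → 489
flight=K54: ✗
flight=K98: ✓ → 2544
flight=K87: ✓ → 5997
flight=K85: ✓ → 5513
flight=K30: ✓ → 5258
flight=K25: ✓ → 4925
flight=K86: ✓ → 3185
flight=K61: ✓ → 4602
flight=K79: ✓ → 1664
delay_min_sum2 = 5899 + 3600 + 4856 + 489 + 2544 + 5997 + 5513 + 5258 + 4925 + 3185 + 4602 + 1664 = 48532

delay_min_sum=4602, load_pct_count=8, delay_min_sum2=48532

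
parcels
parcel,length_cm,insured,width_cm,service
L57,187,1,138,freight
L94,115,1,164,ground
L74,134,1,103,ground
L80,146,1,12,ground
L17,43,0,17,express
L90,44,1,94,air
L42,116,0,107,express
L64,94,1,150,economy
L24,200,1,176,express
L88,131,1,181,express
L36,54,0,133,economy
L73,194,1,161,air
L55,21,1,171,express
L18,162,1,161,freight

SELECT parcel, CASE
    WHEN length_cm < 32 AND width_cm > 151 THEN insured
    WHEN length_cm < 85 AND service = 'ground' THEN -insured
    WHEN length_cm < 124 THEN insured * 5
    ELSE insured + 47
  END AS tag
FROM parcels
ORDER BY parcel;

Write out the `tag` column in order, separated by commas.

parcel=L17: length_cm < 124 → 0
parcel=L18: ELSE → 48
parcel=L24: ELSE → 48
parcel=L36: length_cm < 124 → 0
parcel=L42: length_cm < 124 → 0
parcel=L55: length_cm < 32 AND width_cm > 151 → 1
parcel=L57: ELSE → 48
parcel=L64: length_cm < 124 → 5
parcel=L73: ELSE → 48
parcel=L74: ELSE → 48
parcel=L80: ELSE → 48
parcel=L88: ELSE → 48
parcel=L90: length_cm < 124 → 5
parcel=L94: length_cm < 124 → 5

0, 48, 48, 0, 0, 1, 48, 5, 48, 48, 48, 48, 5, 5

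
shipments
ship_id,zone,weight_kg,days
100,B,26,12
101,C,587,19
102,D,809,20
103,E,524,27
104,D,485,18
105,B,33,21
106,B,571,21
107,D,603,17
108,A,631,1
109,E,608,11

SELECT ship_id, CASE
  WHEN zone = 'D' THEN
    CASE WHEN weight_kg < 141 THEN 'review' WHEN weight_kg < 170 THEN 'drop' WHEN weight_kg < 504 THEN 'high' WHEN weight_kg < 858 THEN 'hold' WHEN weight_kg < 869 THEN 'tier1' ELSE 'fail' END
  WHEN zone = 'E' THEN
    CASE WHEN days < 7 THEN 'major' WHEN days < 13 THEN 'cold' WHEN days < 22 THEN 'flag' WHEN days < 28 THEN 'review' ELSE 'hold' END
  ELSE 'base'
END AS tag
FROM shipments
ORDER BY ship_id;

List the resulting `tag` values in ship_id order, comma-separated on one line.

ship_id=100: zone='B' → outer ELSE → base
ship_id=101: zone='C' → outer ELSE → base
ship_id=102: zone='D' → inner[weight_kg < 858] → hold
ship_id=103: zone='E' → inner[days < 28] → review
ship_id=104: zone='D' → inner[weight_kg < 504] → high
ship_id=105: zone='B' → outer ELSE → base
ship_id=106: zone='B' → outer ELSE → base
ship_id=107: zone='D' → inner[weight_kg < 858] → hold
ship_id=108: zone='A' → outer ELSE → base
ship_id=109: zone='E' → inner[days < 13] → cold

base, base, hold, review, high, base, base, hold, base, cold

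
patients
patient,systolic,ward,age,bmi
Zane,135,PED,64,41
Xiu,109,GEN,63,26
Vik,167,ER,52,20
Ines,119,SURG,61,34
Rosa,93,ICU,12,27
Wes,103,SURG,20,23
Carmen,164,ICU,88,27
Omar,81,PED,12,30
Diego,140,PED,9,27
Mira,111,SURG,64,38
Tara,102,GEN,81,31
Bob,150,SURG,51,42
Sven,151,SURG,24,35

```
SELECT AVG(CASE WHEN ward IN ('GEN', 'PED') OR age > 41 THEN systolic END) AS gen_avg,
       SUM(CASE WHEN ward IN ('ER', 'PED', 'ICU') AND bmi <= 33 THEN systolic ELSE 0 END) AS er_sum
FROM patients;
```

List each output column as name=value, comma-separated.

[gen_avg: ward IN ('GEN', 'PED') OR age > 41]
patient=Zane: ✓ → 135
patient=Xiu: ✓ → 109
patient=Vik: ✓ → 167
patient=Ines: ✓ → 119
patient=Rosa: ✗
patient=Wes: ✗
patient=Carmen: ✓ → 164
patient=Omar: ✓ → 81
patient=Diego: ✓ → 140
patient=Mira: ✓ → 111
patient=Tara: ✓ → 102
patient=Bob: ✓ → 150
patient=Sven: ✗
gen_avg = (135 + 109 + 167 + 119 + 164 + 81 + 140 + 111 + 102 + 150) / 10 = 127.8
—
[er_sum: ward IN ('ER', 'PED', 'ICU') AND bmi <= 33]
patient=Zane: ✗
patient=Xiu: ✗
patient=Vik: ✓ → 167
patient=Ines: ✗
patient=Rosa: ✓ → 93
patient=Wes: ✗
patient=Carmen: ✓ → 164
patient=Omar: ✓ → 81
patient=Diego: ✓ → 140
patient=Mira: ✗
patient=Tara: ✗
patient=Bob: ✗
patient=Sven: ✗
er_sum = 167 + 93 + 164 + 81 + 140 = 645

gen_avg=127.8, er_sum=645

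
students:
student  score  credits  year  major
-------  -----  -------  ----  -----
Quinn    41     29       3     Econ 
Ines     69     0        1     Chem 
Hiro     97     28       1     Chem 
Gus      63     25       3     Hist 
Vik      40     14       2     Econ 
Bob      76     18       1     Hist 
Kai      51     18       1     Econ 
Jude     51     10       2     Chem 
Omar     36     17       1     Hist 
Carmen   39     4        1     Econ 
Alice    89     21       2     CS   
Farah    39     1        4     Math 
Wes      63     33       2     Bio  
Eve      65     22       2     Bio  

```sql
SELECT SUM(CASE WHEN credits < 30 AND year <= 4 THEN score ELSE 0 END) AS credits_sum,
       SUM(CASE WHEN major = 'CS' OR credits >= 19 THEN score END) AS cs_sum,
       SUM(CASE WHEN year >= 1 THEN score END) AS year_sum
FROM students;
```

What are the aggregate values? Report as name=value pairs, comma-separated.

credits_sum=756, cs_sum=418, year_sum=819

[credits_sum: credits < 30 AND year <= 4]
student=Quinn: ✓ → 41
student=Ines: ✓ → 69
student=Hiro: ✓ → 97
student=Gus: ✓ → 63
student=Vik: ✓ → 40
student=Bob: ✓ → 76
student=Kai: ✓ → 51
student=Jude: ✓ → 51
student=Omar: ✓ → 36
student=Carmen: ✓ → 39
student=Alice: ✓ → 89
student=Farah: ✓ → 39
student=Wes: ✗
student=Eve: ✓ → 65
credits_sum = 41 + 69 + 97 + 63 + 40 + 76 + 51 + 51 + 36 + 39 + 89 + 39 + 65 = 756
—
[cs_sum: major = 'CS' OR credits >= 19]
student=Quinn: ✓ → 41
student=Ines: ✗
student=Hiro: ✓ → 97
student=Gus: ✓ → 63
student=Vik: ✗
student=Bob: ✗
student=Kai: ✗
student=Jude: ✗
student=Omar: ✗
student=Carmen: ✗
student=Alice: ✓ → 89
student=Farah: ✗
student=Wes: ✓ → 63
student=Eve: ✓ → 65
cs_sum = 41 + 97 + 63 + 89 + 63 + 65 = 418
—
[year_sum: year >= 1]
student=Quinn: ✓ → 41
student=Ines: ✓ → 69
student=Hiro: ✓ → 97
student=Gus: ✓ → 63
student=Vik: ✓ → 40
student=Bob: ✓ → 76
student=Kai: ✓ → 51
student=Jude: ✓ → 51
student=Omar: ✓ → 36
student=Carmen: ✓ → 39
student=Alice: ✓ → 89
student=Farah: ✓ → 39
student=Wes: ✓ → 63
student=Eve: ✓ → 65
year_sum = 41 + 69 + 97 + 63 + 40 + 76 + 51 + 51 + 36 + 39 + 89 + 39 + 63 + 65 = 819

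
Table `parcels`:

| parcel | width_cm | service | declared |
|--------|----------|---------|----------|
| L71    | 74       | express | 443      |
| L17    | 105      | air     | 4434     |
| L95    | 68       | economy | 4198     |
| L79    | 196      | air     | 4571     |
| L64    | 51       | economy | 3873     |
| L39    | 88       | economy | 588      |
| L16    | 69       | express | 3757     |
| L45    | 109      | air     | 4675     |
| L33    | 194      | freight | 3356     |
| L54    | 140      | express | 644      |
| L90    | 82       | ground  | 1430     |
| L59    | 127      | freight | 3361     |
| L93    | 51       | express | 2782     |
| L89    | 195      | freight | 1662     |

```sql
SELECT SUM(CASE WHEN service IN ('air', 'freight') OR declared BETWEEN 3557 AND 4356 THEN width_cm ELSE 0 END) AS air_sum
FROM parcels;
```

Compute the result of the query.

parcel=L71: ✗
parcel=L17: ✓ → 105
parcel=L95: ✓ → 68
parcel=L79: ✓ → 196
parcel=L64: ✓ → 51
parcel=L39: ✗
parcel=L16: ✓ → 69
parcel=L45: ✓ → 109
parcel=L33: ✓ → 194
parcel=L54: ✗
parcel=L90: ✗
parcel=L59: ✓ → 127
parcel=L93: ✗
parcel=L89: ✓ → 195
air_sum = 105 + 68 + 196 + 51 + 69 + 109 + 194 + 127 + 195 = 1114

1114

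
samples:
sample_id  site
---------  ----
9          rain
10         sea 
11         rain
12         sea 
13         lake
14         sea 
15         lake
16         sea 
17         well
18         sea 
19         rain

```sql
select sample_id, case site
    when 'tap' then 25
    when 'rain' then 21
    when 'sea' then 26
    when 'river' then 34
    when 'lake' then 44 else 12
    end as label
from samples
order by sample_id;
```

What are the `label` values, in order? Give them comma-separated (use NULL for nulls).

sample_id=9: site='rain' → 21
sample_id=10: site='sea' → 26
sample_id=11: site='rain' → 21
sample_id=12: site='sea' → 26
sample_id=13: site='lake' → 44
sample_id=14: site='sea' → 26
sample_id=15: site='lake' → 44
sample_id=16: site='sea' → 26
sample_id=17: ELSE → 12
sample_id=18: site='sea' → 26
sample_id=19: site='rain' → 21

21, 26, 21, 26, 44, 26, 44, 26, 12, 26, 21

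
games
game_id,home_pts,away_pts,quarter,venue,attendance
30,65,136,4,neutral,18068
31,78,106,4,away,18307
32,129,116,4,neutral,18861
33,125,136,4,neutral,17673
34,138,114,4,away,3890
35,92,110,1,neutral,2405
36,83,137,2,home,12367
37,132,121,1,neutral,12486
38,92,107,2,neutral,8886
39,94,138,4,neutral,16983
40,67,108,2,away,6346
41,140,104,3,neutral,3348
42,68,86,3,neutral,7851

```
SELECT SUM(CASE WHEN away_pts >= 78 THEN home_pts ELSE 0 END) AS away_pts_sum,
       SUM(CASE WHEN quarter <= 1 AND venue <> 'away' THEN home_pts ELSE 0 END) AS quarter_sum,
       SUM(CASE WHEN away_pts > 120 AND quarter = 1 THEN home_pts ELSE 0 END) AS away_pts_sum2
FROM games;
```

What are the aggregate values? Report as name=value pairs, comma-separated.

away_pts_sum=1303, quarter_sum=224, away_pts_sum2=132

[away_pts_sum: away_pts >= 78]
game_id=30: ✓ → 65
game_id=31: ✓ → 78
game_id=32: ✓ → 129
game_id=33: ✓ → 125
game_id=34: ✓ → 138
game_id=35: ✓ → 92
game_id=36: ✓ → 83
game_id=37: ✓ → 132
game_id=38: ✓ → 92
game_id=39: ✓ → 94
game_id=40: ✓ → 67
game_id=41: ✓ → 140
game_id=42: ✓ → 68
away_pts_sum = 65 + 78 + 129 + 125 + 138 + 92 + 83 + 132 + 92 + 94 + 67 + 140 + 68 = 1303
—
[quarter_sum: quarter <= 1 AND venue <> 'away']
game_id=30: ✗
game_id=31: ✗
game_id=32: ✗
game_id=33: ✗
game_id=34: ✗
game_id=35: ✓ → 92
game_id=36: ✗
game_id=37: ✓ → 132
game_id=38: ✗
game_id=39: ✗
game_id=40: ✗
game_id=41: ✗
game_id=42: ✗
quarter_sum = 92 + 132 = 224
—
[away_pts_sum2: away_pts > 120 AND quarter = 1]
game_id=30: ✗
game_id=31: ✗
game_id=32: ✗
game_id=33: ✗
game_id=34: ✗
game_id=35: ✗
game_id=36: ✗
game_id=37: ✓ → 132
game_id=38: ✗
game_id=39: ✗
game_id=40: ✗
game_id=41: ✗
game_id=42: ✗
away_pts_sum2 = 132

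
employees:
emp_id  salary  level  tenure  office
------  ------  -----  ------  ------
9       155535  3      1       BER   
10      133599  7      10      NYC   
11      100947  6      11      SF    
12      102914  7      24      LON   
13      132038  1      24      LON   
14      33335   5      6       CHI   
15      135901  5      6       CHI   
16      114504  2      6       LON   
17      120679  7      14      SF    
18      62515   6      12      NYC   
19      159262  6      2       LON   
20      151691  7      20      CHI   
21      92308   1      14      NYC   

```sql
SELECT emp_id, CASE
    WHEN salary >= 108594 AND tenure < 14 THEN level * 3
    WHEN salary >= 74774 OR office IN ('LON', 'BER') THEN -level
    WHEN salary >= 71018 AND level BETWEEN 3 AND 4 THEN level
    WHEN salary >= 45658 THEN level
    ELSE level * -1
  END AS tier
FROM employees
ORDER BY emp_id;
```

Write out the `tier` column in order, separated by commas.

emp_id=9: salary >= 108594 AND tenure < 14 → 9
emp_id=10: salary >= 108594 AND tenure < 14 → 21
emp_id=11: salary >= 74774 OR office IN ('LON', 'BER') → -6
emp_id=12: salary >= 74774 OR office IN ('LON', 'BER') → -7
emp_id=13: salary >= 74774 OR office IN ('LON', 'BER') → -1
emp_id=14: ELSE → -5
emp_id=15: salary >= 108594 AND tenure < 14 → 15
emp_id=16: salary >= 108594 AND tenure < 14 → 6
emp_id=17: salary >= 74774 OR office IN ('LON', 'BER') → -7
emp_id=18: salary >= 45658 → 6
emp_id=19: salary >= 108594 AND tenure < 14 → 18
emp_id=20: salary >= 74774 OR office IN ('LON', 'BER') → -7
emp_id=21: salary >= 74774 OR office IN ('LON', 'BER') → -1

9, 21, -6, -7, -1, -5, 15, 6, -7, 6, 18, -7, -1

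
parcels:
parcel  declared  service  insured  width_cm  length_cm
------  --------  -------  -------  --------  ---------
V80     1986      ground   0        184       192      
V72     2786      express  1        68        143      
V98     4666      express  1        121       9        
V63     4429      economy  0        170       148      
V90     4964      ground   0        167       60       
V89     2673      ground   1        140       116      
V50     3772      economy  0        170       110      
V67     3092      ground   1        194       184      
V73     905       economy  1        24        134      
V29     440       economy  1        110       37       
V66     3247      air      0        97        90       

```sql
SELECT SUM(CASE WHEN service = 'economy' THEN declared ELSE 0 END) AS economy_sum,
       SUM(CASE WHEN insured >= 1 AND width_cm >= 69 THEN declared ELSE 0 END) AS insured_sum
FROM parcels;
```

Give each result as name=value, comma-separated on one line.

economy_sum=9546, insured_sum=10871

[economy_sum: service = 'economy']
parcel=V80: ✗
parcel=V72: ✗
parcel=V98: ✗
parcel=V63: ✓ → 4429
parcel=V90: ✗
parcel=V89: ✗
parcel=V50: ✓ → 3772
parcel=V67: ✗
parcel=V73: ✓ → 905
parcel=V29: ✓ → 440
parcel=V66: ✗
economy_sum = 4429 + 3772 + 905 + 440 = 9546
—
[insured_sum: insured >= 1 AND width_cm >= 69]
parcel=V80: ✗
parcel=V72: ✗
parcel=V98: ✓ → 4666
parcel=V63: ✗
parcel=V90: ✗
parcel=V89: ✓ → 2673
parcel=V50: ✗
parcel=V67: ✓ → 3092
parcel=V73: ✗
parcel=V29: ✓ → 440
parcel=V66: ✗
insured_sum = 4666 + 2673 + 3092 + 440 = 10871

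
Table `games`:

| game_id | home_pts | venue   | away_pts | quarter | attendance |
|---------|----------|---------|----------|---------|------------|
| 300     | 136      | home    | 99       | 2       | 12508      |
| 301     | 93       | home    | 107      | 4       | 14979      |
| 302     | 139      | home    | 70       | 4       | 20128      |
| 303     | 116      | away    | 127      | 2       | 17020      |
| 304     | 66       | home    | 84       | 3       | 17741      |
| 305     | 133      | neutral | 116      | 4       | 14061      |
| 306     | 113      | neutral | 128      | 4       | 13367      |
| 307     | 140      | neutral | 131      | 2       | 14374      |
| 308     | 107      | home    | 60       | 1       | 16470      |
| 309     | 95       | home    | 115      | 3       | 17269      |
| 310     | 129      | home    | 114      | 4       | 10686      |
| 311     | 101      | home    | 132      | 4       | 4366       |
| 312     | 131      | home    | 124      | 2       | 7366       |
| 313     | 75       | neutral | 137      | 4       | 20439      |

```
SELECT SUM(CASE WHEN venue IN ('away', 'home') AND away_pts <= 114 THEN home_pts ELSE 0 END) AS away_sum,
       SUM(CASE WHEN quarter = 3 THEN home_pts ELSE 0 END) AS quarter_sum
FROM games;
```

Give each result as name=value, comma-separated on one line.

away_sum=670, quarter_sum=161

[away_sum: venue IN ('away', 'home') AND away_pts <= 114]
game_id=300: ✓ → 136
game_id=301: ✓ → 93
game_id=302: ✓ → 139
game_id=303: ✗
game_id=304: ✓ → 66
game_id=305: ✗
game_id=306: ✗
game_id=307: ✗
game_id=308: ✓ → 107
game_id=309: ✗
game_id=310: ✓ → 129
game_id=311: ✗
game_id=312: ✗
game_id=313: ✗
away_sum = 136 + 93 + 139 + 66 + 107 + 129 = 670
—
[quarter_sum: quarter = 3]
game_id=300: ✗
game_id=301: ✗
game_id=302: ✗
game_id=303: ✗
game_id=304: ✓ → 66
game_id=305: ✗
game_id=306: ✗
game_id=307: ✗
game_id=308: ✗
game_id=309: ✓ → 95
game_id=310: ✗
game_id=311: ✗
game_id=312: ✗
game_id=313: ✗
quarter_sum = 66 + 95 = 161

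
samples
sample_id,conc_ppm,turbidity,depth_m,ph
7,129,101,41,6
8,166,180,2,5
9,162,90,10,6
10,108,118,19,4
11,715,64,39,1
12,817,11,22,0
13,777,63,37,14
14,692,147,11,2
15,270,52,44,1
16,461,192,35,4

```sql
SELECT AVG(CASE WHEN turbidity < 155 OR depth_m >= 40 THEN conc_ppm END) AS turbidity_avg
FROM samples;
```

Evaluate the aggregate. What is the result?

458.75

sample_id=7: ✓ → 129
sample_id=8: ✗
sample_id=9: ✓ → 162
sample_id=10: ✓ → 108
sample_id=11: ✓ → 715
sample_id=12: ✓ → 817
sample_id=13: ✓ → 777
sample_id=14: ✓ → 692
sample_id=15: ✓ → 270
sample_id=16: ✗
turbidity_avg = (129 + 162 + 108 + 715 + 817 + 777 + 692 + 270) / 8 = 458.75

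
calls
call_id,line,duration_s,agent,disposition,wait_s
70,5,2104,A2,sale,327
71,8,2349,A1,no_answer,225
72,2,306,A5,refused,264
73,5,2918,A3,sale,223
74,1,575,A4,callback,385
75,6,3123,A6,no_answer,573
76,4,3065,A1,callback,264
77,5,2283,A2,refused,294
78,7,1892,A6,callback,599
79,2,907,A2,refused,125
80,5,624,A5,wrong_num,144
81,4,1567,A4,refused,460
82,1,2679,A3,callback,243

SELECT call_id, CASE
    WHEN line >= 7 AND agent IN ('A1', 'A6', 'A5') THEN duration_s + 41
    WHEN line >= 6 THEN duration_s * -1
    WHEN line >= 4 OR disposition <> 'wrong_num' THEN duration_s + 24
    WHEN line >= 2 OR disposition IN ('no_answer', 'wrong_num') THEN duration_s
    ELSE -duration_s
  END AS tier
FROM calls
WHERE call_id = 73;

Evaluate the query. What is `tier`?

2942

call_id = 73: line=5, duration_s=2918, agent=A3, disposition=sale, wait_s=223.
line >= 7 AND agent IN ('A1', 'A6', 'A5') → false
line >= 6 → false
line >= 4 OR disposition <> 'wrong_num' → true → 2942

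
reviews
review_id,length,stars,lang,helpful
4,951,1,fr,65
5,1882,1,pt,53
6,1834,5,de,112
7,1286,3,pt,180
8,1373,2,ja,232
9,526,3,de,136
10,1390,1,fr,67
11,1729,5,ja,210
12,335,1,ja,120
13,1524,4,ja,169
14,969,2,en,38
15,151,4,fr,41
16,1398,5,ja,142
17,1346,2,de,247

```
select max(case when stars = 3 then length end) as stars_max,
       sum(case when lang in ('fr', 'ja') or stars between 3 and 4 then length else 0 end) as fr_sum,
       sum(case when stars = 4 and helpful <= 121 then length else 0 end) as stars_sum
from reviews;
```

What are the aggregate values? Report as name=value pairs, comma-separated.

stars_max=1286, fr_sum=10663, stars_sum=151

[stars_max: stars = 3]
review_id=4: ✗
review_id=5: ✗
review_id=6: ✗
review_id=7: ✓ → 1286
review_id=8: ✗
review_id=9: ✓ → 526
review_id=10: ✗
review_id=11: ✗
review_id=12: ✗
review_id=13: ✗
review_id=14: ✗
review_id=15: ✗
review_id=16: ✗
review_id=17: ✗
stars_max = MAX(1286, 526) = 1286
—
[fr_sum: lang in ('fr', 'ja') or stars between 3 and 4]
review_id=4: ✓ → 951
review_id=5: ✗
review_id=6: ✗
review_id=7: ✓ → 1286
review_id=8: ✓ → 1373
review_id=9: ✓ → 526
review_id=10: ✓ → 1390
review_id=11: ✓ → 1729
review_id=12: ✓ → 335
review_id=13: ✓ → 1524
review_id=14: ✗
review_id=15: ✓ → 151
review_id=16: ✓ → 1398
review_id=17: ✗
fr_sum = 951 + 1286 + 1373 + 526 + 1390 + 1729 + 335 + 1524 + 151 + 1398 = 10663
—
[stars_sum: stars = 4 and helpful <= 121]
review_id=4: ✗
review_id=5: ✗
review_id=6: ✗
review_id=7: ✗
review_id=8: ✗
review_id=9: ✗
review_id=10: ✗
review_id=11: ✗
review_id=12: ✗
review_id=13: ✗
review_id=14: ✗
review_id=15: ✓ → 151
review_id=16: ✗
review_id=17: ✗
stars_sum = 151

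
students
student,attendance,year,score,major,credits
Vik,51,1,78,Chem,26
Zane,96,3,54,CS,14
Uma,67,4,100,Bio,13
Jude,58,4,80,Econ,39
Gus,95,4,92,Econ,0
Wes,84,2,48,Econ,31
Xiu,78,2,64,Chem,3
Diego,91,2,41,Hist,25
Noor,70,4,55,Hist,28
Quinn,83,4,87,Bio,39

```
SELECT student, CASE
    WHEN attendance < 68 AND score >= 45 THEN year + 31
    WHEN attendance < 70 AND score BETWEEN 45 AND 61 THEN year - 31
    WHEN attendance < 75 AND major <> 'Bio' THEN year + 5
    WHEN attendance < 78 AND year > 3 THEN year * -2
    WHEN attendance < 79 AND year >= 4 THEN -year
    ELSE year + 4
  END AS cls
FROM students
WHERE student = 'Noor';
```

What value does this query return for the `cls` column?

9

student = Noor: attendance=70, year=4, score=55, major=Hist, credits=28.
attendance < 68 AND score >= 45 → false
attendance < 70 AND score BETWEEN 45 AND 61 → false
attendance < 75 AND major <> 'Bio' → true → 9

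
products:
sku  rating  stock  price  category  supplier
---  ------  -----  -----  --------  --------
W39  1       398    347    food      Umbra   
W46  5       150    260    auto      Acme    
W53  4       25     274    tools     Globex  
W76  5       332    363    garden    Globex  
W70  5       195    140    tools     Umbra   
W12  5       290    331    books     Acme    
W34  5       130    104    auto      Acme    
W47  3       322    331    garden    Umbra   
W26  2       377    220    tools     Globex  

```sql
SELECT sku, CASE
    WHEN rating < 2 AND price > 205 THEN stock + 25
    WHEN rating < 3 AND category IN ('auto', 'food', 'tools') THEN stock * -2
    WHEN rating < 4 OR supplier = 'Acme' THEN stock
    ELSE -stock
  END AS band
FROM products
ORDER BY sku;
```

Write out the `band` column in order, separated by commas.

sku=W12: rating < 4 OR supplier = 'Acme' → 290
sku=W26: rating < 3 AND category IN ('auto', 'food', 'tools') → -754
sku=W34: rating < 4 OR supplier = 'Acme' → 130
sku=W39: rating < 2 AND price > 205 → 423
sku=W46: rating < 4 OR supplier = 'Acme' → 150
sku=W47: rating < 4 OR supplier = 'Acme' → 322
sku=W53: ELSE → -25
sku=W70: ELSE → -195
sku=W76: ELSE → -332

290, -754, 130, 423, 150, 322, -25, -195, -332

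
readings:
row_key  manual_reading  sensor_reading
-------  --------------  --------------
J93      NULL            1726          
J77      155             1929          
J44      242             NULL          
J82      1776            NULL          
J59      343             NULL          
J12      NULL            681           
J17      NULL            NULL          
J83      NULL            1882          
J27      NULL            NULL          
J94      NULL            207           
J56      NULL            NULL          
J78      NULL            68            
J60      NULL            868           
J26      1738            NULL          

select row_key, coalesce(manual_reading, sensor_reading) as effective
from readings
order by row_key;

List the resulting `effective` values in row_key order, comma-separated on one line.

row_key=J12: manual_reading=NULL, sensor_reading=681 → 681
row_key=J17: manual_reading=NULL, sensor_reading=NULL (all NULL) → NULL
row_key=J26: manual_reading=1738 → 1738
row_key=J27: manual_reading=NULL, sensor_reading=NULL (all NULL) → NULL
row_key=J44: manual_reading=242 → 242
row_key=J56: manual_reading=NULL, sensor_reading=NULL (all NULL) → NULL
row_key=J59: manual_reading=343 → 343
row_key=J60: manual_reading=NULL, sensor_reading=868 → 868
row_key=J77: manual_reading=155 → 155
row_key=J78: manual_reading=NULL, sensor_reading=68 → 68
row_key=J82: manual_reading=1776 → 1776
row_key=J83: manual_reading=NULL, sensor_reading=1882 → 1882
row_key=J93: manual_reading=NULL, sensor_reading=1726 → 1726
row_key=J94: manual_reading=NULL, sensor_reading=207 → 207

681, NULL, 1738, NULL, 242, NULL, 343, 868, 155, 68, 1776, 1882, 1726, 207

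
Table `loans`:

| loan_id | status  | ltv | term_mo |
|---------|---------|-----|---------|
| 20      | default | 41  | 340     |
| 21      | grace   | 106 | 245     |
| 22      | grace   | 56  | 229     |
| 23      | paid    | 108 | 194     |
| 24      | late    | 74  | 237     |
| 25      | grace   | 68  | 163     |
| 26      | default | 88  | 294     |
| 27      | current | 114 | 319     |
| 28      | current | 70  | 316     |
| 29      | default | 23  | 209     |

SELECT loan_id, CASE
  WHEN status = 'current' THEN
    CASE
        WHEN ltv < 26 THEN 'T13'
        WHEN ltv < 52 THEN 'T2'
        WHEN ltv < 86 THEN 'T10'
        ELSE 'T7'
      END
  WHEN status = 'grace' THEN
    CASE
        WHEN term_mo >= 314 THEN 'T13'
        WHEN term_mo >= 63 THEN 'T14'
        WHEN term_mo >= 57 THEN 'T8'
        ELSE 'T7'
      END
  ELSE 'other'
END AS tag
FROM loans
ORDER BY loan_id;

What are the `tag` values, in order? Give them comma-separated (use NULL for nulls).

loan_id=20: status='default' → outer ELSE → other
loan_id=21: status='grace' → inner[term_mo >= 63] → T14
loan_id=22: status='grace' → inner[term_mo >= 63] → T14
loan_id=23: status='paid' → outer ELSE → other
loan_id=24: status='late' → outer ELSE → other
loan_id=25: status='grace' → inner[term_mo >= 63] → T14
loan_id=26: status='default' → outer ELSE → other
loan_id=27: status='current' → inner[ELSE] → T7
loan_id=28: status='current' → inner[ltv < 86] → T10
loan_id=29: status='default' → outer ELSE → other

other, T14, T14, other, other, T14, other, T7, T10, other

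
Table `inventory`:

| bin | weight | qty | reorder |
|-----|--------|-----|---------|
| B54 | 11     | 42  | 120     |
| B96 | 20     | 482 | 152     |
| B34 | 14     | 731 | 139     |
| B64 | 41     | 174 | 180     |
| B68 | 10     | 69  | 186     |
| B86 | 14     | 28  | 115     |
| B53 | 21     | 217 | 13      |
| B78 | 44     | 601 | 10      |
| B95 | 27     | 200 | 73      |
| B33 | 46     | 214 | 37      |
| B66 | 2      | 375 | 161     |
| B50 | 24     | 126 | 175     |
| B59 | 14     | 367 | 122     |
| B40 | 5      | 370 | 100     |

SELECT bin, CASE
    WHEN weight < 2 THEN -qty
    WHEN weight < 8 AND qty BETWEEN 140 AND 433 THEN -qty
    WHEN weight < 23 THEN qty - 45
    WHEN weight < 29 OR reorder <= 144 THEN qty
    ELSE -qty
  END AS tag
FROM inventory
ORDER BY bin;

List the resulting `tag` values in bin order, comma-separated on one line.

214, 686, -370, 126, 172, -3, 322, -174, -375, 24, 601, -17, 200, 437

bin=B33: weight < 29 OR reorder <= 144 → 214
bin=B34: weight < 23 → 686
bin=B40: weight < 8 AND qty BETWEEN 140 AND 433 → -370
bin=B50: weight < 29 OR reorder <= 144 → 126
bin=B53: weight < 23 → 172
bin=B54: weight < 23 → -3
bin=B59: weight < 23 → 322
bin=B64: ELSE → -174
bin=B66: weight < 8 AND qty BETWEEN 140 AND 433 → -375
bin=B68: weight < 23 → 24
bin=B78: weight < 29 OR reorder <= 144 → 601
bin=B86: weight < 23 → -17
bin=B95: weight < 29 OR reorder <= 144 → 200
bin=B96: weight < 23 → 437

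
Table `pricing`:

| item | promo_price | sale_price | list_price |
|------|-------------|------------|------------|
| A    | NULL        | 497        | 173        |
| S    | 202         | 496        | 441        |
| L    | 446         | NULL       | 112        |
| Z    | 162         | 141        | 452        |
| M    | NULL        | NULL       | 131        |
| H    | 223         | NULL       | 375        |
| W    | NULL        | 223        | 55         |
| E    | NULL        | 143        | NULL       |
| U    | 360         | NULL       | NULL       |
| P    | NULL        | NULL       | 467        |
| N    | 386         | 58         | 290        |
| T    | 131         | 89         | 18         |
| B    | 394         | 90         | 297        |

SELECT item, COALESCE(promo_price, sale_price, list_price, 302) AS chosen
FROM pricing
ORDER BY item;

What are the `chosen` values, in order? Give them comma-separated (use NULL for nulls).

497, 394, 143, 223, 446, 131, 386, 467, 202, 131, 360, 223, 162

item=A: promo_price=NULL, sale_price=497 → 497
item=B: promo_price=394 → 394
item=E: promo_price=NULL, sale_price=143 → 143
item=H: promo_price=223 → 223
item=L: promo_price=446 → 446
item=M: promo_price=NULL, sale_price=NULL, list_price=131 → 131
item=N: promo_price=386 → 386
item=P: promo_price=NULL, sale_price=NULL, list_price=467 → 467
item=S: promo_price=202 → 202
item=T: promo_price=131 → 131
item=U: promo_price=360 → 360
item=W: promo_price=NULL, sale_price=223 → 223
item=Z: promo_price=162 → 162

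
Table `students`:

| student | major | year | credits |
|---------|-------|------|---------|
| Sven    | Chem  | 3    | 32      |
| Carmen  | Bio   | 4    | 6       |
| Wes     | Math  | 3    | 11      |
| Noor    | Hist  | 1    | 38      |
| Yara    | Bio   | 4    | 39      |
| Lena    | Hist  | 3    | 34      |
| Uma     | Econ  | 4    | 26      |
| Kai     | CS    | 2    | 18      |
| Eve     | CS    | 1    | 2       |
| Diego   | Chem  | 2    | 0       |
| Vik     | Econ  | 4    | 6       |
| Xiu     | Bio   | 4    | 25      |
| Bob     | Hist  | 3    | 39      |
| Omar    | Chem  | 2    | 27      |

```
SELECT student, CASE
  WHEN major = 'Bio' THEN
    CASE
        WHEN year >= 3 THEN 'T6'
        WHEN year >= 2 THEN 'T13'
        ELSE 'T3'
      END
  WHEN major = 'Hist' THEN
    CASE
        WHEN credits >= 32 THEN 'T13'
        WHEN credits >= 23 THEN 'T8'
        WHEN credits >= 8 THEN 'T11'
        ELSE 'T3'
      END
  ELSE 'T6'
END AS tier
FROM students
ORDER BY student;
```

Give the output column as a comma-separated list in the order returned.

student=Bob: major='Hist' → inner[credits >= 32] → T13
student=Carmen: major='Bio' → inner[year >= 3] → T6
student=Diego: major='Chem' → outer ELSE → T6
student=Eve: major='CS' → outer ELSE → T6
student=Kai: major='CS' → outer ELSE → T6
student=Lena: major='Hist' → inner[credits >= 32] → T13
student=Noor: major='Hist' → inner[credits >= 32] → T13
student=Omar: major='Chem' → outer ELSE → T6
student=Sven: major='Chem' → outer ELSE → T6
student=Uma: major='Econ' → outer ELSE → T6
student=Vik: major='Econ' → outer ELSE → T6
student=Wes: major='Math' → outer ELSE → T6
student=Xiu: major='Bio' → inner[year >= 3] → T6
student=Yara: major='Bio' → inner[year >= 3] → T6

T13, T6, T6, T6, T6, T13, T13, T6, T6, T6, T6, T6, T6, T6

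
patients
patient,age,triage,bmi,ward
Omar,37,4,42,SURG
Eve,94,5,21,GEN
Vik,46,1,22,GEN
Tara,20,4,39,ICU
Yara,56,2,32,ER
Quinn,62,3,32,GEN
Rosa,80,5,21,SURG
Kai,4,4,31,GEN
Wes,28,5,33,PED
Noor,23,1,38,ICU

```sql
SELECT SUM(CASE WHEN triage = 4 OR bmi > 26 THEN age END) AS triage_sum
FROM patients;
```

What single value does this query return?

patient=Omar: ✓ → 37
patient=Eve: ✗
patient=Vik: ✗
patient=Tara: ✓ → 20
patient=Yara: ✓ → 56
patient=Quinn: ✓ → 62
patient=Rosa: ✗
patient=Kai: ✓ → 4
patient=Wes: ✓ → 28
patient=Noor: ✓ → 23
triage_sum = 37 + 20 + 56 + 62 + 4 + 28 + 23 = 230

230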